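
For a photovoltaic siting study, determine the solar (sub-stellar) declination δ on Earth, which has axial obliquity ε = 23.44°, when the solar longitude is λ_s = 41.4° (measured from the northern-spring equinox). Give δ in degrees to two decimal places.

δ = +15.25°

sin δ = sin ε · sin λ_s = sin 23.44° × sin 41.4° = 0.263062.
δ = arcsin(0.263062) = +15.25°.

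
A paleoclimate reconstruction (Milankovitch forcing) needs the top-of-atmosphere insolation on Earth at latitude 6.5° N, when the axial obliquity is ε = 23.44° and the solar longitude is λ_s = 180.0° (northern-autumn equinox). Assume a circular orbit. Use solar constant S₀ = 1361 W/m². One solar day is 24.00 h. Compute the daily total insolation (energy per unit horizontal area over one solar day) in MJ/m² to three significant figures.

37.2 MJ/m²

Solar declination: sin δ = sin ε · sin λ_s = sin 23.44° × sin 180.0° = 0.00000, so δ = +0.000°.
cos H₀ = −tan(+6.5°) tan(+0.000°) = -0.0000, H₀ = 1.5708 rad.
Bracket: H₀ sin φ sin δ + cos φ cos δ sin H₀ = 1.5708×0.11320×0.00000 + 0.99357×1.00000×1.00000 = 0.000000 + 0.993570 = 0.993570.
Q̄ = (S₀/π) × [bracket] = (1361/π) × 0.993570 = 430.43 W/m².
Daily total = Q̄ × 24.00 h × 3600 s/h = 430.43 × 24.00 × 3600 / 10⁶ = 37.19 MJ/m².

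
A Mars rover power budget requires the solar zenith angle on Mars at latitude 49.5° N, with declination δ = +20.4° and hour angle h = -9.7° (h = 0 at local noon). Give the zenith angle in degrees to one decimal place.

cos θ_z = sin ϕ sin δ + cos ϕ cos δ cos h = 0.265056 + 0.600013 = 0.865069.
θ_z = arccos(0.865069) = 30.1°.

θ_z = 30.1°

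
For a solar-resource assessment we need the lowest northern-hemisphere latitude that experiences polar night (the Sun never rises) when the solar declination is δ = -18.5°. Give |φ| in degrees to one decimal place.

Polar night requires cos H₀ = −tan φ tan δ ≥ 1, i.e. tan φ tan δ ≤ −1.
The boundary is |tan φ| · |tan δ| = 1, so |φ| = 90° − |δ| = 90° − 18.5° = 71.5° in the northern hemisphere.

|φ| = 71.5°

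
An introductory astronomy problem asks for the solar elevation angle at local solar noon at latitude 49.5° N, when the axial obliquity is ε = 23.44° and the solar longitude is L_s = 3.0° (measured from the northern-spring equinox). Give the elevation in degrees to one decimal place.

41.7°

Solar declination: sin δ = sin ε · sin L_s = sin 23.44° × sin 3.0° = 0.02082, so δ = +1.193°.
At local noon the hour angle is zero, so the zenith angle equals |ϕ − δ| = |+49.5° − (+1.193°)| = 48.307°.
Elevation = 90° − 48.307° = 41.7°.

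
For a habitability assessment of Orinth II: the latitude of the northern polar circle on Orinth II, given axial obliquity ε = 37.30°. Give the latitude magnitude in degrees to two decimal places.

52.70°

The polar circle is the lowest latitude that experiences at least one full rotation of continuous daylight at the northern-summer solstice; it lies at |ϕ| = 90° − ε = 90° − 37.30° = 52.70°.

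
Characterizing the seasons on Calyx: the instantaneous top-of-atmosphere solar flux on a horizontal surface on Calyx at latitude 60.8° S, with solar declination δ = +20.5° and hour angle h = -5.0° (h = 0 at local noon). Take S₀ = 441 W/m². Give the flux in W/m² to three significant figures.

65.9 W/m²

cos θ_z = sin φ sin δ + cos φ cos δ cos h = -0.305704 + 0.455226 = 0.149522.
Flux = S₀ · cos θ_z = 441 × 0.149522 = 65.94 W/m².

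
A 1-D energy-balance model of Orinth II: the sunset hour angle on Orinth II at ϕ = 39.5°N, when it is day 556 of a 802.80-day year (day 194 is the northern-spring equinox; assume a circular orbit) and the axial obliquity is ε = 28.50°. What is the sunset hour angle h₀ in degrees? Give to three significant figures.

Solar longitude: L_s = 360° × (556 − 194)/802.80 = 162.332°.
sin δ = sin 28.50° × sin 162.332° = 0.14482, so δ = +8.327°.
cos h₀ = −tan ϕ · tan δ = −tan(+39.5°) × tan(+8.327°) = -0.1207, so h₀ = 1.6917 rad = 96.93°.

h₀ = 96.9°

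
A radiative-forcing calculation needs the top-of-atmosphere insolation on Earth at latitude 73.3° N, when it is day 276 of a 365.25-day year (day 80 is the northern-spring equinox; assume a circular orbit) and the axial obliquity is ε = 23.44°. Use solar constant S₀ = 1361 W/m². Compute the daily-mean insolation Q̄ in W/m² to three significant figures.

Solar longitude: λ_s = 360° × (276 − 80)/365.25 = 193.183°.
sin δ = sin 23.44° × sin 193.183° = -0.09072, so δ = -5.205°.
cos H₀ = −tan(+73.3°) tan(-5.205°) = 0.3036, H₀ = 1.2623 rad.
Bracket: H₀ sin φ sin δ + cos φ cos δ sin H₀ = 1.2623×0.95782×-0.09072 + 0.28736×0.99588×0.95279 = -0.109686 + 0.272666 = 0.162980.
Q̄ = (S₀/π) × [bracket] = (1361/π) × 0.162980 = 70.61 W/m².

Q̄ ≈ 70.6 W/m²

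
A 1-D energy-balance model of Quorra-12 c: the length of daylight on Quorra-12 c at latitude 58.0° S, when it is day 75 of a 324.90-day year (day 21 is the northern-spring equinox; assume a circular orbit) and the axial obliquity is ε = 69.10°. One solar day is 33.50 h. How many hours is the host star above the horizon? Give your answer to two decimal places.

0.00 h

Solar longitude: λ_s = 360° × (75 − 21)/324.90 = 59.834°.
sin δ = sin 69.10° × sin 59.834° = 0.80769, so δ = +53.871°.
cos H₀ = −tan φ · tan δ = 2.1922 ≥ 1, so the host star never rises (polar night) and H₀ = 0.
Daylight = 2H₀/(2π) × 33.50 h = (0.0000/π) × 33.50 = 0.00 h.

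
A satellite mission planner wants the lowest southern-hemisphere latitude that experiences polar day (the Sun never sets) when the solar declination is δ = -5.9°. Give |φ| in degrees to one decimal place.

|φ| = 84.1°

Polar day requires cos H₀ = −tan φ tan δ ≤ −1, i.e. tan φ tan δ ≥ 1.
The boundary is |tan φ| · |tan δ| = 1, so |φ| = 90° − |δ| = 90° − 5.9° = 84.1° in the southern hemisphere.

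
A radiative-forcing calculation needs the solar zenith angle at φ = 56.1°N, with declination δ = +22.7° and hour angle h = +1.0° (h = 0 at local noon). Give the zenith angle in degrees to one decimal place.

θ_z = 33.4°

cos θ_z = sin φ sin δ + cos φ cos δ cos h = 0.320307 + 0.514463 = 0.834770.
θ_z = arccos(0.834770) = 33.4°.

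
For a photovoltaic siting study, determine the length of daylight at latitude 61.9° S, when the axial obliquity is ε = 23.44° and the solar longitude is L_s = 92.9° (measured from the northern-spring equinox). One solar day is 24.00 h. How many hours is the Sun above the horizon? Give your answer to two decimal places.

Solar declination: sin δ = sin ε · sin L_s = sin 23.44° × sin 92.9° = 0.39728, so δ = +23.408°.
cos h₀ = −tan ϕ · tan δ = −tan(-61.9°) × tan(+23.408°) = 0.8108, so h₀ = 0.6253 rad = 35.83°.
Daylight = 2h₀/(2π) × 24.00 h = (0.6253/π) × 24.00 = 4.78 h.

4.78 h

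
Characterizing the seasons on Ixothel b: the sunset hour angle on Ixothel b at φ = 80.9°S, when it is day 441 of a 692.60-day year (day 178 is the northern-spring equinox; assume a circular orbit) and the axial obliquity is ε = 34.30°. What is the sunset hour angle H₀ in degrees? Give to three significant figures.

H₀ = 0.00°

Solar longitude: λ_s = 360° × (441 − 178)/692.60 = 136.702°.
sin δ = sin 34.30° × sin 136.702° = 0.38646, so δ = +22.734°.
cos H₀ = −tan φ · tan δ = 2.6160 ≥ 1, so the host star never rises (polar night) and H₀ = 0.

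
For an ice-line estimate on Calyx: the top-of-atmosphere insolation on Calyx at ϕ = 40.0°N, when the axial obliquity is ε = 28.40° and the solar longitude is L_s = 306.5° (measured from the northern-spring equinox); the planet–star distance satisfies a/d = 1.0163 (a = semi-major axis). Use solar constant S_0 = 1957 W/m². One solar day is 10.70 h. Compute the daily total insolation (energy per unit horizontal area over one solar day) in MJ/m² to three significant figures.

9.04 MJ/m²

Solar declination: sin δ = sin ε · sin L_s = sin 28.40° × sin 306.5° = -0.38233, so δ = -22.478°.
cos h₀ = −tan(+40.0°) tan(-22.478°) = 0.3472, h₀ = 1.2162 rad.
Bracket: h₀ sin ϕ sin δ + cos ϕ cos δ sin h₀ = 1.2162×0.64279×-0.38233 + 0.76604×0.92402×0.93779 = -0.298891 + 0.663802 = 0.364911.
Inverse-square distance factor (a/d)² = 1.0163² = 1.032866.
Q̄ = (S_0/π) × 1.032866 × [bracket] = (1957/π) × 1.032866 × 0.364911 = 234.79 W/m².
Daily total = Q̄ × 10.70 h × 3600 s/h = 234.79 × 10.70 × 3600 / 10⁶ = 9.044 MJ/m².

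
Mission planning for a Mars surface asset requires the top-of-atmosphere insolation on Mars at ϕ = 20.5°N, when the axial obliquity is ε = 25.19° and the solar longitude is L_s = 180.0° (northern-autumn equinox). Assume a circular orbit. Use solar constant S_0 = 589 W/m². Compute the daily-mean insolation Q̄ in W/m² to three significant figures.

Solar declination: sin δ = sin ε · sin L_s = sin 25.19° × sin 180.0° = 0.00000, so δ = +0.000°.
cos h₀ = −tan(+20.5°) tan(+0.000°) = -0.0000, h₀ = 1.5708 rad.
Bracket: h₀ sin ϕ sin δ + cos ϕ cos δ sin h₀ = 1.5708×0.35021×0.00000 + 0.93667×1.00000×1.00000 = 0.000000 + 0.936670 = 0.936670.
Q̄ = (S_0/π) × [bracket] = (589/π) × 0.936670 = 175.6 W/m².

Q̄ ≈ 176 W/m²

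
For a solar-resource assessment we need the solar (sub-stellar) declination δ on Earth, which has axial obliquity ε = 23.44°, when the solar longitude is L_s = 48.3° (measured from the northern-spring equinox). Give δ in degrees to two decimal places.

sin δ = sin ε · sin L_s = sin 23.44° × sin 48.3° = 0.297004.
δ = arcsin(0.297004) = +17.28°.

δ = +17.28°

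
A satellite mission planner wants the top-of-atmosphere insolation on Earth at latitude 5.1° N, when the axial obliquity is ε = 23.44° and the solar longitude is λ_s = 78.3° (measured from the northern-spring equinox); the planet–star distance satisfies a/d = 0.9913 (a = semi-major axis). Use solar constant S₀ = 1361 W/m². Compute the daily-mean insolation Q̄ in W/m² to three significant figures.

Solar declination: sin δ = sin ε · sin λ_s = sin 23.44° × sin 78.3° = 0.38952, so δ = +22.925°.
cos H₀ = −tan(+5.1°) tan(+22.925°) = -0.0377, H₀ = 1.6086 rad.
Bracket: H₀ sin φ sin δ + cos φ cos δ sin H₀ = 1.6086×0.08889×0.38952 + 0.99604×0.92102×0.99929 = 0.055697 + 0.916721 = 0.972418.
Inverse-square distance factor (a/d)² = 0.9913² = 0.982676.
Q̄ = (S₀/π) × 0.982676 × [bracket] = (1361/π) × 0.982676 × 0.972418 = 414.0 W/m².

Q̄ ≈ 414 W/m²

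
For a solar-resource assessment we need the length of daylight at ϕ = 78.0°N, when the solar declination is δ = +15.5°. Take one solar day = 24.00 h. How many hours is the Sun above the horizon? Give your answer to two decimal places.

24.00 h

Sunrise equation: cos h₀ = −tan ϕ · tan δ = -1.3047 ≤ −1, so the Sun never sets (polar day) and h₀ = π.
Daylight = 2h₀/(2π) × 24.00 h = (3.1416/π) × 24.00 = 24.00 h.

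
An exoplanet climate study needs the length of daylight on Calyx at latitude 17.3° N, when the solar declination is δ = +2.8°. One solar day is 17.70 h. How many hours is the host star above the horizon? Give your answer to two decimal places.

cos H₀ = −tan φ · tan δ = −tan(+17.3°) × tan(+2.800°) = -0.0152, so H₀ = 1.5860 rad = 90.87°.
Daylight = 2H₀/(2π) × 17.70 h = (1.5860/π) × 17.70 = 8.94 h.

8.94 h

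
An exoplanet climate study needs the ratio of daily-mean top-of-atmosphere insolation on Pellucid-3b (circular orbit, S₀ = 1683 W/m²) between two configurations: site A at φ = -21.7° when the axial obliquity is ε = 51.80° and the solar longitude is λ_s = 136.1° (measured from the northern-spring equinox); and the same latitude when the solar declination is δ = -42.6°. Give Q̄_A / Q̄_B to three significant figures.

Q̄_A / Q̄_B ≈ 0.435

— Configuration A (φ=-21.7°):
Solar declination: sin δ = sin ε · sin λ_s = sin 51.80° × sin 136.1° = 0.54491, so δ = +33.019°.
cos H₀ = −tan(-21.7°) tan(+33.019°) = 0.2586, H₀ = 1.3092 rad.
Bracket: H₀ sin φ sin δ + cos φ cos δ sin H₀ = 1.3092×-0.36975×0.54491 + 0.92913×0.83849×0.96598 = -0.263778 + 0.752562 = 0.488784.
Q̄ = (S₀/π) × [bracket] = (1683/π) × 0.488784 = 261.85 W/m².
— Configuration B (φ=-21.7°):
cos H₀ = −tan(-21.7°) tan(-42.600°) = -0.3659, H₀ = 1.9454 rad.
Bracket: H₀ sin φ sin δ + cos φ cos δ sin H₀ = 1.9454×-0.36975×-0.67688 + 0.92913×0.73610×0.93064 = 0.486888 + 0.636495 = 1.123383.
Q̄ = (S₀/π) × [bracket] = (1683/π) × 1.123383 = 601.81 W/m².
Ratio Q̄_A / Q̄_B = 261.85 / 601.81 = 0.4351.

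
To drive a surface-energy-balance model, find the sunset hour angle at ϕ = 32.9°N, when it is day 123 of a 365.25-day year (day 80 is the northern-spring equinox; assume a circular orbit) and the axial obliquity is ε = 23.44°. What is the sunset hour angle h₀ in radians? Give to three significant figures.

h₀ = 1.75 rad

Solar longitude: L_s = 360° × (123 − 80)/365.25 = 42.382°.
sin δ = sin 23.44° × sin 42.382° = 0.26814, so δ = +15.553°.
cos h₀ = −tan ϕ · tan δ = −tan(+32.9°) × tan(+15.553°) = -0.1801, so h₀ = 1.7518 rad = 100.37°.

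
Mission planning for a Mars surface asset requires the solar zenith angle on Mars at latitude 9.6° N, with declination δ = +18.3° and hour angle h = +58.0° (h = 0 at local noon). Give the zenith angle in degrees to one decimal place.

cos θ_z = sin ϕ sin δ + cos ϕ cos δ cos h = 0.052364 + 0.496073 = 0.548437.
θ_z = arccos(0.548437) = 56.7°.

θ_z = 56.7°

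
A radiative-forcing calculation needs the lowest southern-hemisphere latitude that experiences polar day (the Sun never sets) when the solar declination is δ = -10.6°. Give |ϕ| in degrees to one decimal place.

|ϕ| = 79.4°

Polar day requires cos h₀ = −tan ϕ tan δ ≤ −1, i.e. tan ϕ tan δ ≥ 1.
The boundary is |tan ϕ| · |tan δ| = 1, so |ϕ| = 90° − |δ| = 90° − 10.6° = 79.4° in the southern hemisphere.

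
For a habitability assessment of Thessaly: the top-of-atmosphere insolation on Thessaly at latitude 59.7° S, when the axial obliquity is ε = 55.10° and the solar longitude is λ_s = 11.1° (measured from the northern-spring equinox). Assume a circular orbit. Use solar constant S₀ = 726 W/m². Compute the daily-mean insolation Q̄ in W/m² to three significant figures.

Solar declination: sin δ = sin ε · sin λ_s = sin 55.10° × sin 11.1° = 0.15790, so δ = +9.085°.
cos H₀ = −tan(-59.7°) tan(+9.085°) = 0.2736, H₀ = 1.2936 rad.
Bracket: H₀ sin φ sin δ + cos φ cos δ sin H₀ = 1.2936×-0.86340×0.15790 + 0.50453×0.98746×0.96183 = -0.176358 + 0.479187 = 0.302829.
Q̄ = (S₀/π) × [bracket] = (726/π) × 0.302829 = 69.98 W/m².

Q̄ ≈ 70.0 W/m²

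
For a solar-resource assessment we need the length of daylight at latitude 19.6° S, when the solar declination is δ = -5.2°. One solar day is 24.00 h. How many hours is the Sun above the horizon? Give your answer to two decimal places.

12.25 h

cos H₀ = −tan φ · tan δ = −tan(-19.6°) × tan(-5.200°) = -0.0324, so H₀ = 1.6032 rad = 91.86°.
Daylight = 2H₀/(2π) × 24.00 h = (1.6032/π) × 24.00 = 12.25 h.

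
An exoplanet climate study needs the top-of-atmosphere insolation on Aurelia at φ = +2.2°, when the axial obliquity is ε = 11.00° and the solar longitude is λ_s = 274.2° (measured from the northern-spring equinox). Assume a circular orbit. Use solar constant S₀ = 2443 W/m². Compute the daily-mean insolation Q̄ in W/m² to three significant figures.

Q̄ ≈ 754 W/m²

Solar declination: sin δ = sin ε · sin λ_s = sin 11.00° × sin 274.2° = -0.19030, so δ = -10.970°.
cos H₀ = −tan(+2.2°) tan(-10.970°) = 0.0074, H₀ = 1.5633 rad.
Bracket: H₀ sin φ sin δ + cos φ cos δ sin H₀ = 1.5633×0.03839×-0.19030 + 0.99926×0.98173×0.99997 = -0.011421 + 0.980974 = 0.969553.
Q̄ = (S₀/π) × [bracket] = (2443/π) × 0.969553 = 754.0 W/m².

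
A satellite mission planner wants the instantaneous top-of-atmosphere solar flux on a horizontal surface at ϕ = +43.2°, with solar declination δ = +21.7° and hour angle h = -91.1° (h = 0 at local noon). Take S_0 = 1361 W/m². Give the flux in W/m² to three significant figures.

cos θ_z = sin ϕ sin δ + cos ϕ cos δ cos h = 0.253109 + -0.013003 = 0.240106.
Flux = S_0 · cos θ_z = 1361 × 0.240106 = 326.8 W/m².

327 W/m²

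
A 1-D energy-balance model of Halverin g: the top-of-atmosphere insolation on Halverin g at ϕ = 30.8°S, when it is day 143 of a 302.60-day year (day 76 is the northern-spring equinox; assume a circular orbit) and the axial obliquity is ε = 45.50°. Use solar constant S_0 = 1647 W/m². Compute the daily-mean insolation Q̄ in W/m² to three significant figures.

Solar longitude: L_s = 360° × (143 − 76)/302.60 = 79.709°.
sin δ = sin 45.50° × sin 79.709° = 0.70178, so δ = +44.570°.
cos h₀ = −tan(-30.8°) tan(+44.570°) = 0.5872, h₀ = 0.9432 rad.
Bracket: h₀ sin ϕ sin δ + cos ϕ cos δ sin h₀ = 0.9432×-0.51204×0.70178 + 0.85896×0.71240×0.80942 = -0.338929 + 0.495303 = 0.156374.
Q̄ = (S_0/π) × [bracket] = (1647/π) × 0.156374 = 81.98 W/m².

Q̄ ≈ 82.0 W/m²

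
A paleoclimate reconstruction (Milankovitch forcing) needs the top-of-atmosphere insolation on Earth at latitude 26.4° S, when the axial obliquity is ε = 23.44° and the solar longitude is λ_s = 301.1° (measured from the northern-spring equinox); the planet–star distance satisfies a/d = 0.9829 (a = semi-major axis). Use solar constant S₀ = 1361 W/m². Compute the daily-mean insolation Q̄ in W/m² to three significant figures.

Q̄ ≈ 458 W/m²

Solar declination: sin δ = sin ε · sin λ_s = sin 23.44° × sin 301.1° = -0.34061, so δ = -19.914°.
cos H₀ = −tan(-26.4°) tan(-19.914°) = -0.1798, H₀ = 1.7516 rad.
Bracket: H₀ sin φ sin δ + cos φ cos δ sin H₀ = 1.7516×-0.44464×-0.34061 + 0.89571×0.94020×0.98370 = 0.265278 + 0.828420 = 1.093698.
Inverse-square distance factor (a/d)² = 0.9829² = 0.966092.
Q̄ = (S₀/π) × 0.966092 × [bracket] = (1361/π) × 0.966092 × 1.093698 = 457.7 W/m².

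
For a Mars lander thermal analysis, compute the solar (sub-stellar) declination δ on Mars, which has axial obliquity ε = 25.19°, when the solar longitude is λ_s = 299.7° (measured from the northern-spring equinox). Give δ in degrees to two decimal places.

sin δ = sin ε · sin λ_s = sin 25.19° × sin 299.7° = -0.369708.
δ = arcsin(-0.369708) = -21.70°.

δ = -21.70°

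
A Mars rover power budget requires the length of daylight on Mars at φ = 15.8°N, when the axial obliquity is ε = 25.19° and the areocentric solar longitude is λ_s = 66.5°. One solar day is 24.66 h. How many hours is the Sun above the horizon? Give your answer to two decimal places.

sin δ = sin 25.19° × sin 66.5° = 0.39032, so δ = +22.974°.
cos H₀ = −tan φ · tan δ = −tan(+15.8°) × tan(+22.974°) = -0.1200, so H₀ = 1.6911 rad = 96.89°.
Daylight = 2H₀/(2π) × 24.66 h = (1.6911/π) × 24.66 = 13.27 h.

13.27 h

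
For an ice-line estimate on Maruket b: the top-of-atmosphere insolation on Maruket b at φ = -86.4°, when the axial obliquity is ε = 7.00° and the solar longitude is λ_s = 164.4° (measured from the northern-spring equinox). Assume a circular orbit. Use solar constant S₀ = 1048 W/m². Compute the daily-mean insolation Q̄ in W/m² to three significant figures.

Solar declination: sin δ = sin ε · sin λ_s = sin 7.00° × sin 164.4° = 0.03277, so δ = +1.878°.
cos H₀ = −tan(-86.4°) tan(+1.878°) = 0.5212, H₀ = 1.0225 rad.
Bracket: H₀ sin φ sin δ + cos φ cos δ sin H₀ = 1.0225×-0.99803×0.03277 + 0.06279×0.99946×0.85344 = -0.033441 + 0.053559 = 0.020118.
Q̄ = (S₀/π) × [bracket] = (1048/π) × 0.020118 = 6.711 W/m².

Q̄ ≈ 6.71 W/m²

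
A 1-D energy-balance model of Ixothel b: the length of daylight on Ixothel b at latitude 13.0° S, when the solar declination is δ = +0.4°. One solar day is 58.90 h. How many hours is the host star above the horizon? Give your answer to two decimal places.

29.42 h

cos h₀ = −tan ϕ · tan δ = −tan(-13.0°) × tan(+0.400°) = 0.0016, so h₀ = 1.5692 rad = 89.91°.
Daylight = 2h₀/(2π) × 58.90 h = (1.5692/π) × 58.90 = 29.42 h.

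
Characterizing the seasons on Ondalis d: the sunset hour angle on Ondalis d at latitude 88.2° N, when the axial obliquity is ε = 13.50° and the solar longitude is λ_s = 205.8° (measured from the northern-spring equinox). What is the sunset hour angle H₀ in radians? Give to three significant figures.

Solar declination: sin δ = sin ε · sin λ_s = sin 13.50° × sin 205.8° = -0.10160, so δ = -5.831°.
cos H₀ = −tan φ · tan δ = 3.2499 ≥ 1, so the host star never rises (polar night) and H₀ = 0.

H₀ = 0.00 rad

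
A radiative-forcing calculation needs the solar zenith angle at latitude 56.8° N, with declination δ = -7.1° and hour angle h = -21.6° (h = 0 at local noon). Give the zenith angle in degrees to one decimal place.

cos θ_z = sin ϕ sin δ + cos ϕ cos δ cos h = -0.103425 + 0.505208 = 0.401783.
θ_z = arccos(0.401783) = 66.3°.

θ_z = 66.3°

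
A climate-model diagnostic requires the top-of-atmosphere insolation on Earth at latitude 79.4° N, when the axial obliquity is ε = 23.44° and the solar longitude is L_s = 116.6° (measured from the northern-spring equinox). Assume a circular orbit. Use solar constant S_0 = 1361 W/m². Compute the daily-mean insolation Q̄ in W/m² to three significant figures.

Q̄ ≈ 476 W/m²

Solar declination: sin δ = sin ε · sin L_s = sin 23.44° × sin 116.6° = 0.35568, so δ = +20.835°.
cos h₀ = −tan(+79.4°) tan(+20.835°) = -2.0336 ≤ −1 ⇒ polar day, h₀ = π.
Bracket: h₀ sin ϕ sin δ + cos ϕ cos δ sin h₀ = 3.1416×0.98294×0.35568 + 0.18395×0.93461×0.00000 = 1.098341 + 0.000000 = 1.098341.
Q̄ = (S_0/π) × [bracket] = (1361/π) × 1.098341 = 475.8 W/m².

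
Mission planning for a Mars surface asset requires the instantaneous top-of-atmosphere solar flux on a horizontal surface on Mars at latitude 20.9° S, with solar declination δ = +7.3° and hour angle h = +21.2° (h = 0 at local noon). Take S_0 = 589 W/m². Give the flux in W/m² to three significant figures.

cos θ_z = sin ϕ sin δ + cos ϕ cos δ cos h = -0.045329 + 0.863921 = 0.818592.
Flux = S_0 · cos θ_z = 589 × 0.818592 = 482.2 W/m².

482 W/m²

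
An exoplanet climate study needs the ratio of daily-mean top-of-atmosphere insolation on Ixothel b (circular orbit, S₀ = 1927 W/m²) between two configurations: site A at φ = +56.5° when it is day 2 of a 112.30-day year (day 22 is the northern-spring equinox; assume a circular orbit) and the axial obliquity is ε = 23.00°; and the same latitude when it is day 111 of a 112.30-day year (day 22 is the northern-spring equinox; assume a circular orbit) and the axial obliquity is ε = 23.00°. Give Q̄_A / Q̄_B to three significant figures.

Q̄_A / Q̄_B ≈ 1.21

— Configuration A (φ=+56.5°):
Solar longitude: λ_s = 360° × (2 − 22)/112.30 = -64.114°, i.e. -64.114° + 360° = 295.886°.
sin δ = sin 23.00° × sin 295.886° = -0.35153, so δ = -20.581°.
cos H₀ = −tan(+56.5°) tan(-20.581°) = 0.5673, H₀ = 0.9676 rad.
Bracket: H₀ sin φ sin δ + cos φ cos δ sin H₀ = 0.9676×0.83389×-0.35153 + 0.55194×0.93618×0.82351 = -0.283640 + 0.425520 = 0.141880.
Q̄ = (S₀/π) × [bracket] = (1927/π) × 0.141880 = 87.027 W/m².
— Configuration B (φ=+56.5°):
Solar longitude: λ_s = 360° × (111 − 22)/112.30 = 285.307°.
sin δ = sin 23.00° × sin 285.307° = -0.37687, so δ = -22.140°.
cos H₀ = −tan(+56.5°) tan(-22.140°) = 0.6147, H₀ = 0.9088 rad.
Bracket: H₀ sin φ sin δ + cos φ cos δ sin H₀ = 0.9088×0.83389×-0.37687 + 0.55194×0.92627×0.78875 = -0.285607 + 0.403245 = 0.117638.
Q̄ = (S₀/π) × [bracket] = (1927/π) × 0.117638 = 72.157 W/m².
Ratio Q̄_A / Q̄_B = 87.027 / 72.157 = 1.206.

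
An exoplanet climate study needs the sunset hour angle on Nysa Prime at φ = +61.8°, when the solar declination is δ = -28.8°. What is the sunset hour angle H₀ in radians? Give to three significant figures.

cos H₀ = −tan φ · tan δ = 1.0253 ≥ 1, so the host star never rises (polar night) and H₀ = 0.

H₀ = 0.00 rad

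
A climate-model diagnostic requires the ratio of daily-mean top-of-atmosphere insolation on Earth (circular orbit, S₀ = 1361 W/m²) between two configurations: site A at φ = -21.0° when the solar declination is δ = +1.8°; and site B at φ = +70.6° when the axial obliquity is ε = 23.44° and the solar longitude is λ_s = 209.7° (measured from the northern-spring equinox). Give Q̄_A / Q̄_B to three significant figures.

Q̄_A / Q̄_B ≈ 10.4

— Configuration A (φ=-21.0°):
cos H₀ = −tan(-21.0°) tan(+1.800°) = 0.0121, H₀ = 1.5587 rad.
Bracket: H₀ sin φ sin δ + cos φ cos δ sin H₀ = 1.5587×-0.35837×0.03141 + 0.93358×0.99951×0.99993 = -0.017545 + 0.933057 = 0.915512.
Q̄ = (S₀/π) × [bracket] = (1361/π) × 0.915512 = 396.62 W/m².
— Configuration B (φ=+70.6°):
Solar declination: sin δ = sin ε · sin λ_s = sin 23.44° × sin 209.7° = -0.19709, so δ = -11.367°.
cos H₀ = −tan(+70.6°) tan(-11.367°) = 0.5709, H₀ = 0.9632 rad.
Bracket: H₀ sin φ sin δ + cos φ cos δ sin H₀ = 0.9632×0.94322×-0.19709 + 0.33216×0.98039×0.82105 = -0.179058 + 0.267372 = 0.088314.
Q̄ = (S₀/π) × [bracket] = (1361/π) × 0.088314 = 38.259 W/m².
Ratio Q̄_A / Q̄_B = 396.62 / 38.259 = 10.37.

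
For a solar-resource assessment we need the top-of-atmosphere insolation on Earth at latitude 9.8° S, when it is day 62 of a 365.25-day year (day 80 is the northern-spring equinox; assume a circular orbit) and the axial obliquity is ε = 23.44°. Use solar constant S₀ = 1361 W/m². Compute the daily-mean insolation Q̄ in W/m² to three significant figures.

Solar longitude: λ_s = 360° × (62 − 80)/365.25 = -17.741°, i.e. -17.741° + 360° = 342.259°.
sin δ = sin 23.44° × sin 342.259° = -0.12121, so δ = -6.962°.
cos H₀ = −tan(-9.8°) tan(-6.962°) = -0.0211, H₀ = 1.5919 rad.
Bracket: H₀ sin φ sin δ + cos φ cos δ sin H₀ = 1.5919×-0.17021×-0.12121 + 0.98541×0.99263×0.99978 = 0.032843 + 0.977932 = 1.010775.
Q̄ = (S₀/π) × [bracket] = (1361/π) × 1.010775 = 437.9 W/m².

Q̄ ≈ 438 W/m²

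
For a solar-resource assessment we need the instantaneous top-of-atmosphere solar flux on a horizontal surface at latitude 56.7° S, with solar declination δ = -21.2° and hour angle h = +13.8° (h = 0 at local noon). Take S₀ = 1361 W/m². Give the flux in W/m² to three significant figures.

cos θ_z = sin φ sin δ + cos φ cos δ cos h = 0.302248 + 0.497092 = 0.799340.
Flux = S₀ · cos θ_z = 1361 × 0.799340 = 1088 W/m².

1.09e+03 W/m²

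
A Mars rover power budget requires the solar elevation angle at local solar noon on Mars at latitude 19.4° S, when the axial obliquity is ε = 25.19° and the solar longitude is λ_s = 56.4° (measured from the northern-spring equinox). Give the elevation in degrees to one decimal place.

49.8°

Solar declination: sin δ = sin ε · sin λ_s = sin 25.19° × sin 56.4° = 0.35451, so δ = +20.763°.
At local noon the hour angle is zero, so the zenith angle equals |φ − δ| = |-19.4° − (+20.763°)| = 40.163°.
Elevation = 90° − 40.163° = 49.8°.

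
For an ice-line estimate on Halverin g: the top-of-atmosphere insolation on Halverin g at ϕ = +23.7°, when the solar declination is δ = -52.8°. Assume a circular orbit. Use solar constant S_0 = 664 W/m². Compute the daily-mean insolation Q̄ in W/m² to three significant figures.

cos h₀ = −tan(+23.7°) tan(-52.800°) = 0.5783, h₀ = 0.9541 rad.
Bracket: h₀ sin ϕ sin δ + cos ϕ cos δ sin h₀ = 0.9541×0.40195×-0.79653 + 0.91566×0.60460×0.81581 = -0.305470 + 0.451639 = 0.146169.
Q̄ = (S_0/π) × [bracket] = (664/π) × 0.146169 = 30.89 W/m².

Q̄ ≈ 30.9 W/m²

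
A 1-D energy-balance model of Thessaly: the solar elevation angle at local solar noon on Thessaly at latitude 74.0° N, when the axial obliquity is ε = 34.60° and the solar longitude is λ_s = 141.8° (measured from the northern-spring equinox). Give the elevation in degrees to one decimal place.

Solar declination: sin δ = sin ε · sin λ_s = sin 34.60° × sin 141.8° = 0.35116, so δ = +20.558°.
At local noon the hour angle is zero, so the zenith angle equals |φ − δ| = |+74.0° − (+20.558°)| = 53.442°.
Elevation = 90° − 53.442° = 36.6°.

36.6°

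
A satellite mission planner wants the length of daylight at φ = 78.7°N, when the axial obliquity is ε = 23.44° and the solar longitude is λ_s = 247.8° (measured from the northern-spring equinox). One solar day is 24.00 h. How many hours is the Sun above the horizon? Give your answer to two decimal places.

0.00 h

Solar declination: sin δ = sin ε · sin λ_s = sin 23.44° × sin 247.8° = -0.36830, so δ = -21.611°.
cos H₀ = −tan φ · tan δ = 1.9825 ≥ 1, so the Sun never rises (polar night) and H₀ = 0.
Daylight = 2H₀/(2π) × 24.00 h = (0.0000/π) × 24.00 = 0.00 h.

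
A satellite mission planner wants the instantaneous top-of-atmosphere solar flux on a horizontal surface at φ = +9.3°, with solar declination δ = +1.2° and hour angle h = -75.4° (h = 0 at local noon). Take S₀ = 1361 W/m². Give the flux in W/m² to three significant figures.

cos θ_z = sin φ sin δ + cos φ cos δ cos h = 0.003384 + 0.248702 = 0.252086.
Flux = S₀ · cos θ_z = 1361 × 0.252086 = 343.1 W/m².

343 W/m²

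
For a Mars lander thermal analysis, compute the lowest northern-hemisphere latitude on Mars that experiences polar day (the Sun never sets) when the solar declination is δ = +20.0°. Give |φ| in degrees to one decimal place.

|φ| = 70.0°

Polar day requires cos H₀ = −tan φ tan δ ≤ −1, i.e. tan φ tan δ ≥ 1.
The boundary is |tan φ| · |tan δ| = 1, so |φ| = 90° − |δ| = 90° − 20.0° = 70.0° in the northern hemisphere.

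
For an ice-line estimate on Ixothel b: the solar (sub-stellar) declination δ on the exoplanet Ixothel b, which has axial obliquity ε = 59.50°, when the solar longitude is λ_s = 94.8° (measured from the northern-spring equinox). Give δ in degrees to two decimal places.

δ = +59.16°

sin δ = sin ε · sin λ_s = sin 59.50° × sin 94.8° = 0.858607.
δ = arcsin(0.858607) = +59.16°.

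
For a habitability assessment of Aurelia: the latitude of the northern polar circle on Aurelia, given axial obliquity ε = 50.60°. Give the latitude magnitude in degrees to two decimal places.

The polar circle is the lowest latitude that experiences at least one full rotation of continuous daylight at the northern-summer solstice; it lies at |ϕ| = 90° − ε = 90° − 50.60° = 39.40°.

39.40°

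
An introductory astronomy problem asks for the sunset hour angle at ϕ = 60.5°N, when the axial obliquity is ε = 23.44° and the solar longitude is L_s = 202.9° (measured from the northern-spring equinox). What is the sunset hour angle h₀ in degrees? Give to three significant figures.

Solar declination: sin δ = sin ε · sin L_s = sin 23.44° × sin 202.9° = -0.15479, so δ = -8.905°.
cos h₀ = −tan ϕ · tan δ = −tan(+60.5°) × tan(-8.905°) = 0.2769, so h₀ = 1.2902 rad = 73.92°.

h₀ = 73.9°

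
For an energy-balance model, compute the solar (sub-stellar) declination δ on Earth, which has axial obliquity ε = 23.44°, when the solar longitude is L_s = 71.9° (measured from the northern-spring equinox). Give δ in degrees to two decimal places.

δ = +22.22°

sin δ = sin ε · sin L_s = sin 23.44° × sin 71.9° = 0.378104.
δ = arcsin(0.378104) = +22.22°.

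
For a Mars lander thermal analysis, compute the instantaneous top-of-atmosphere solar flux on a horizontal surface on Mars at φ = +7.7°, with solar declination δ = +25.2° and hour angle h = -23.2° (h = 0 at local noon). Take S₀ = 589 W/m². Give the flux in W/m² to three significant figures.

cos θ_z = sin φ sin δ + cos φ cos δ cos h = 0.057049 + 0.824160 = 0.881209.
Flux = S₀ · cos θ_z = 589 × 0.881209 = 519.0 W/m².

519 W/m²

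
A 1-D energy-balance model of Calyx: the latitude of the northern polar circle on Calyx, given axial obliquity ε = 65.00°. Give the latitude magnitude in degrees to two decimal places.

25.00°

The polar circle is the lowest latitude that experiences at least one full rotation of continuous daylight at the northern-summer solstice; it lies at |ϕ| = 90° − ε = 90° − 65.00° = 25.00°.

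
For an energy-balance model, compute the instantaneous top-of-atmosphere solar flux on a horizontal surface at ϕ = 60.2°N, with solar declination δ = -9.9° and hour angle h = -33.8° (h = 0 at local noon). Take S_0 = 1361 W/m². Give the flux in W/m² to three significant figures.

cos θ_z = sin ϕ sin δ + cos ϕ cos δ cos h = -0.149194 + 0.406828 = 0.257634.
Flux = S_0 · cos θ_z = 1361 × 0.257634 = 350.6 W/m².

351 W/m²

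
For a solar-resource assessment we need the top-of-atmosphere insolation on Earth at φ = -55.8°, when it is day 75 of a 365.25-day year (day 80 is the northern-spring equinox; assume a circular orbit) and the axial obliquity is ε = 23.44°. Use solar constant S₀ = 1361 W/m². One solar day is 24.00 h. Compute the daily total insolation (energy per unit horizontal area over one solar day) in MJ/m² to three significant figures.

Solar longitude: λ_s = 360° × (75 − 80)/365.25 = -4.928°, i.e. -4.928° + 360° = 355.072°.
sin δ = sin 23.44° × sin 355.072° = -0.03417, so δ = -1.958°.
cos H₀ = −tan(-55.8°) tan(-1.958°) = -0.0503, H₀ = 1.6211 rad.
Bracket: H₀ sin φ sin δ + cos φ cos δ sin H₀ = 1.6211×-0.82708×-0.03417 + 0.56208×0.99942×0.99873 = 0.045814 + 0.561041 = 0.606855.
Q̄ = (S₀/π) × [bracket] = (1361/π) × 0.606855 = 262.90 W/m².
Daily total = Q̄ × 24.00 h × 3600 s/h = 262.90 × 24.00 × 3600 / 10⁶ = 22.71 MJ/m².

22.7 MJ/m²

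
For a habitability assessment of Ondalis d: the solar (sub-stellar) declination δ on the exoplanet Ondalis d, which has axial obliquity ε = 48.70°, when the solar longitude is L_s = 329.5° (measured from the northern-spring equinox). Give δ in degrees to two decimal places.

δ = -22.41°

sin δ = sin ε · sin L_s = sin 48.70° × sin 329.5° = -0.381295.
δ = arcsin(-0.381295) = -22.41°.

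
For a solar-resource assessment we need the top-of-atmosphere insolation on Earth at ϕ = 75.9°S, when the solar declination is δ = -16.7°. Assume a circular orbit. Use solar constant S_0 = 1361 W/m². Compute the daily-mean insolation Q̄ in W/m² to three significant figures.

Q̄ ≈ 379 W/m²

cos h₀ = −tan(-75.9°) tan(-16.700°) = -1.1944 ≤ −1 ⇒ polar day, h₀ = π.
Bracket: h₀ sin ϕ sin δ + cos ϕ cos δ sin h₀ = 3.1416×-0.96987×-0.28736 + 0.24362×0.95782×0.00000 = 0.875570 + 0.000000 = 0.875570.
Q̄ = (S_0/π) × [bracket] = (1361/π) × 0.875570 = 379.3 W/m².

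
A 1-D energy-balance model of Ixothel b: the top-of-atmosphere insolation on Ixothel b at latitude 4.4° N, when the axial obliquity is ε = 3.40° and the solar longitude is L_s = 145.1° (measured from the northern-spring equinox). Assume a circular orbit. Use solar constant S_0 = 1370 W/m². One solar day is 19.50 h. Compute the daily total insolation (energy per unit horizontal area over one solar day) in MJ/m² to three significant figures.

30.6 MJ/m²

Solar declination: sin δ = sin ε · sin L_s = sin 3.40° × sin 145.1° = 0.03393, so δ = +1.945°.
cos h₀ = −tan(+4.4°) tan(+1.945°) = -0.0026, h₀ = 1.5734 rad.
Bracket: h₀ sin ϕ sin δ + cos ϕ cos δ sin h₀ = 1.5734×0.07672×0.03393 + 0.99705×0.99942×1.00000 = 0.004096 + 0.996472 = 1.000568.
Q̄ = (S_0/π) × [bracket] = (1370/π) × 1.000568 = 436.33 W/m².
Daily total = Q̄ × 19.50 h × 3600 s/h = 436.33 × 19.50 × 3600 / 10⁶ = 30.63 MJ/m².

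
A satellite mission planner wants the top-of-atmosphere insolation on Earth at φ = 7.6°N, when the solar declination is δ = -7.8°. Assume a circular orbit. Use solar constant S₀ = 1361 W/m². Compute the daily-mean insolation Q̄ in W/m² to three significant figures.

cos H₀ = −tan(+7.6°) tan(-7.800°) = 0.0183, H₀ = 1.5525 rad.
Bracket: H₀ sin φ sin δ + cos φ cos δ sin H₀ = 1.5525×0.13226×-0.13572 + 0.99122×0.99075×0.99983 = -0.027868 + 0.981884 = 0.954016.
Q̄ = (S₀/π) × [bracket] = (1361/π) × 0.954016 = 413.3 W/m².

Q̄ ≈ 413 W/m²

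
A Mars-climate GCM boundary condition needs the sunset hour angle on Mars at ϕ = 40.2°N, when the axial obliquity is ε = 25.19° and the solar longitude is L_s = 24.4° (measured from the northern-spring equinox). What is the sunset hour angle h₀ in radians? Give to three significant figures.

Solar declination: sin δ = sin ε · sin L_s = sin 25.19° × sin 24.4° = 0.17583, so δ = +10.127°.
cos h₀ = −tan ϕ · tan δ = −tan(+40.2°) × tan(+10.127°) = -0.1509, so h₀ = 1.7223 rad = 98.68°.

h₀ = 1.72 rad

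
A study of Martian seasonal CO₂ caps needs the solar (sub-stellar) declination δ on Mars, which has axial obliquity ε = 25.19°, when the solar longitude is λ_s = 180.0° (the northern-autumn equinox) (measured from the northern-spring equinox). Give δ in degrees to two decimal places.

sin δ = sin ε · sin λ_s = sin 25.19° × sin 180.0° = 0.000000.
δ = arcsin(0.000000) = +0.00°.

δ = +0.00°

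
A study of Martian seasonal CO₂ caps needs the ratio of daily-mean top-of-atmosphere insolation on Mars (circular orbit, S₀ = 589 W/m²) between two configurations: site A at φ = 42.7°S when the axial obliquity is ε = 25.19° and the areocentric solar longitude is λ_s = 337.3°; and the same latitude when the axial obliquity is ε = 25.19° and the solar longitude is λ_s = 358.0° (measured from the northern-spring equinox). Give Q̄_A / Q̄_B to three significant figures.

Q̄_A / Q̄_B ≈ 1.21

— Configuration A (φ=-42.7°):
sin δ = sin 25.19° × sin 337.3° = -0.16425, so δ = -9.454°.
cos H₀ = −tan(-42.7°) tan(-9.454°) = -0.1537, H₀ = 1.7251 rad.
Bracket: H₀ sin φ sin δ + cos φ cos δ sin H₀ = 1.7251×-0.67816×-0.16425 + 0.73491×0.98642×0.98812 = 0.192155 + 0.716318 = 0.908473.
Q̄ = (S₀/π) × [bracket] = (589/π) × 0.908473 = 170.32 W/m².
— Configuration B (φ=-42.7°):
Solar declination: sin δ = sin ε · sin λ_s = sin 25.19° × sin 358.0° = -0.01485, so δ = -0.851°.
cos H₀ = −tan(-42.7°) tan(-0.851°) = -0.0137, H₀ = 1.5845 rad.
Bracket: H₀ sin φ sin δ + cos φ cos δ sin H₀ = 1.5845×-0.67816×-0.01485 + 0.73491×0.99989×0.99991 = 0.015957 + 0.734763 = 0.750720.
Q̄ = (S₀/π) × [bracket] = (589/π) × 0.750720 = 140.75 W/m².
Ratio Q̄_A / Q̄_B = 170.32 / 140.75 = 1.210.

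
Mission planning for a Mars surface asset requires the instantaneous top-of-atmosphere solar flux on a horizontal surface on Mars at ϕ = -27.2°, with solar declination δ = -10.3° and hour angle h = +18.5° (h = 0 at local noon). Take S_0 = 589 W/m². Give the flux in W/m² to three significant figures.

cos θ_z = sin ϕ sin δ + cos ϕ cos δ cos h = 0.081730 + 0.829862 = 0.911592.
Flux = S_0 · cos θ_z = 589 × 0.911592 = 536.9 W/m².

537 W/m²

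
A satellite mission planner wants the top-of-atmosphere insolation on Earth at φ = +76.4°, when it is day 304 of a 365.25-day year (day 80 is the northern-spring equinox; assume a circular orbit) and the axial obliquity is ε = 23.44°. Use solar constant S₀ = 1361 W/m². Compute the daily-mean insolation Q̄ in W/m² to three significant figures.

Q̄ ≈ 0.00 W/m²

Solar longitude: λ_s = 360° × (304 − 80)/365.25 = 220.780°.
sin δ = sin 23.44° × sin 220.780° = -0.25982, so δ = -15.059°.
cos H₀ = −tan(+76.4°) tan(-15.059°) = 1.1122 ≥ 1 ⇒ polar night, H₀ = 0 and Q̄ = 0.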